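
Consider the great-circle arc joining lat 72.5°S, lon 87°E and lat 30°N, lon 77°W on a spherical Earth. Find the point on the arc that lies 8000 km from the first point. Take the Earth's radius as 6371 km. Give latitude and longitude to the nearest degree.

The haversine formula gives a central angle δ ≈ 2.385 rad (136.7°) between the endpoints. The total great-circle distance is δ·R ≈ 2.385 × 6371 ≈ 15195 km, so the target fraction is f = 8000/15195 ≈ 0.526.
Interpolate at f ≈ 0.526 with slerp weights a = sin((1−f)δ)/sin δ ≈ 1.317, b = sin(fδ)/sin δ ≈ 1.385.
p = a·p₁ + b·p₂ ≈ (0.291, -0.773, -0.564); φ = arcsin(p_z) ≈ -34.31°, λ = atan2(p_y, p_x) ≈ -69.41°.

≈ lat 34°S, lon 69°W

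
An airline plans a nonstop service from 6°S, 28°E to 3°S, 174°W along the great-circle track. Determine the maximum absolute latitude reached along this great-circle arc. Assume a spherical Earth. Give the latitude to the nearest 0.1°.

The great circle lies in the plane with unit normal n̂ = (p₁ × p₂)/|p₁ × p₂|.
Here n̂_z ≈ +0.924; the vertex latitude is φ_max = arccos|n̂_z| ≈ 22.5°.
Check via Clairaut: cos φ_max = |cos φ₁| · sin C = cos(6.0°)·sin(111.7°) ≈ 0.924, again giving ≈ 22.5°.

≈ 22.5°S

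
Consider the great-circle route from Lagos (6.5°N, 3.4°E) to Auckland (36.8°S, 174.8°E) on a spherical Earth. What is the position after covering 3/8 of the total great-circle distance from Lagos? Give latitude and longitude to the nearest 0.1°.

Convert each endpoint to a unit vector on the sphere (x = cos φ cos λ, y = cos φ sin λ, z = sin φ).
The central angle between the endpoints is δ = arccos(p₁·p₂) ≈ 2.595 rad (148.7°).
Interpolate at f = 3/8 with slerp weights a = sin((1−f)δ)/sin δ ≈ 1.922, b = sin(fδ)/sin δ ≈ 1.591.
p = a·p₁ + b·p₂ ≈ (0.638, 0.229, -0.736); φ = arcsin(p_z) ≈ -47.36°, λ = atan2(p_y, p_x) ≈ 19.74°.

≈ 47.4°S, 19.7°E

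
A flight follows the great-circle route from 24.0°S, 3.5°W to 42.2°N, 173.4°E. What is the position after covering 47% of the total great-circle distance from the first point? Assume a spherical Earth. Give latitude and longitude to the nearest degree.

Convert each endpoint to a unit vector on the sphere (x = cos φ cos λ, y = cos φ sin λ, z = sin φ).
The central angle between the endpoints is δ = arccos(p₁·p₂) ≈ 2.821 rad (161.6°).
Interpolate at f = 0.47 with slerp weights a = sin((1−f)δ)/sin δ ≈ 3.162, b = sin(fδ)/sin δ ≈ 3.077.
p = a·p₁ + b·p₂ ≈ (0.619, 0.086, 0.780); φ = arcsin(p_z) ≈ 51.30°, λ = atan2(p_y, p_x) ≈ 7.87°.

≈ 51°N, 8°E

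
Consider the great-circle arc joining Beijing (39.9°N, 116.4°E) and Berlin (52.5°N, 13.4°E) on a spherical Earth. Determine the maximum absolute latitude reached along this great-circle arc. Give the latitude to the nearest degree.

≈ 60°N

The great circle lies in the plane with unit normal n̂ = (p₁ × p₂)/|p₁ × p₂|.
Here n̂_z ≈ -0.497; the vertex latitude is φ_max = arccos|n̂_z| ≈ 60.2°.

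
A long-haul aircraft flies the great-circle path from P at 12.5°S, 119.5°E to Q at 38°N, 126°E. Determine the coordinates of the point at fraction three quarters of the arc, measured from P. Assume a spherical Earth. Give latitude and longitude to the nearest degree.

≈ 25°N, 124°E

From cos δ = sin φ₁ sin φ₂ + cos φ₁ cos φ₂ cos Δλ, the central angle is δ ≈ 0.888 rad (50.9°).
Interpolate at f = 3/4 with slerp weights a = sin((1−f)δ)/sin δ ≈ 0.284, b = sin(fδ)/sin δ ≈ 0.796.
p = a·p₁ + b·p₂ ≈ (-0.505, 0.749, 0.429); φ = arcsin(p_z) ≈ 25.40°, λ = atan2(p_y, p_x) ≈ 124.01°.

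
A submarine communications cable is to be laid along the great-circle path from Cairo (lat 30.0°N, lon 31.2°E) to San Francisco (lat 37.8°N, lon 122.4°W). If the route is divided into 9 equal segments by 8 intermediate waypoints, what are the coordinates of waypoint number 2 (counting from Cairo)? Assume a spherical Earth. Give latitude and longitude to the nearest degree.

≈ lat 52°N, lon 17°E

The haversine formula gives a central angle δ ≈ 1.882 rad (107.8°) between the endpoints.
Interpolate at f = 2/9 with slerp weights a = sin((1−f)δ)/sin δ ≈ 1.045, b = sin(fδ)/sin δ ≈ 0.427.
p = a·p₁ + b·p₂ ≈ (0.593, 0.184, 0.784); φ = arcsin(p_z) ≈ 51.61°, λ = atan2(p_y, p_x) ≈ 17.23°.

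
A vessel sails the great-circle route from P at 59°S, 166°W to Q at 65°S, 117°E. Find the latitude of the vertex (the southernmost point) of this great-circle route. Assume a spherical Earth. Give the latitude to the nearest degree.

The great circle lies in the plane with unit normal n̂ = (p₁ × p₂)/|p₁ × p₂|.
Here n̂_z ≈ -0.376; the vertex latitude is φ_max = arccos|n̂_z| ≈ 67.9°.
Check via Clairaut: cos φ_max = |cos φ₁| · sin C = cos(59.0°)·sin(133.1°) ≈ 0.376, again giving ≈ 67.9°.

≈ 68°S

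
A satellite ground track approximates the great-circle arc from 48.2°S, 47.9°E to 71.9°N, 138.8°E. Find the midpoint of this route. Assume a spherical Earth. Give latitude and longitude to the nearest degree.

≈ 16°N, 73°E

Convert each endpoint to a unit vector on the sphere (x = cos φ cos λ, y = cos φ sin λ, z = sin φ).
The central angle between the endpoints is δ = arccos(p₁·p₂) ≈ 2.363 rad (135.4°).
Interpolate at f = 1/2 with slerp weights a = sin((1−f)δ)/sin δ ≈ 1.317, b = sin(fδ)/sin δ ≈ 1.317.
p = a·p₁ + b·p₂ ≈ (0.281, 0.921, 0.270); φ = arcsin(p_z) ≈ 15.67°, λ = atan2(p_y, p_x) ≈ 73.05°.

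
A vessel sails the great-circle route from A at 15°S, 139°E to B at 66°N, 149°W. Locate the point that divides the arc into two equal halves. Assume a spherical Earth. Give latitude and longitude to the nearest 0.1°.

≈ 29.5°N, 158.5°E

From cos δ = sin φ₁ sin φ₂ + cos φ₁ cos φ₂ cos Δλ, the central angle is δ ≈ 1.686 rad (96.6°).
Interpolate at f = 1/2 with slerp weights a = sin((1−f)δ)/sin δ ≈ 0.752, b = sin(fδ)/sin δ ≈ 0.752.
p = a·p₁ + b·p₂ ≈ (-0.810, 0.319, 0.492); φ = arcsin(p_z) ≈ 29.48°, λ = atan2(p_y, p_x) ≈ 158.51°.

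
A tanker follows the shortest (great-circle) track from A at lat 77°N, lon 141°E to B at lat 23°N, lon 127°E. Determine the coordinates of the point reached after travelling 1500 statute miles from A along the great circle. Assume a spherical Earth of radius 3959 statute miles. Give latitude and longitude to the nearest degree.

≈ lat 56°N, lon 131°E

From cos δ = sin φ₁ sin φ₂ + cos φ₁ cos φ₂ cos Δλ, the central angle is δ ≈ 0.950 rad (54.4°). The total great-circle distance is δ·R ≈ 0.950 × 3959 ≈ 3761 mi, so the target fraction is f = 1500/3761 ≈ 0.399.
Interpolate at f ≈ 0.399 with slerp weights a = sin((1−f)δ)/sin δ ≈ 0.665, b = sin(fδ)/sin δ ≈ 0.455.
p = a·p₁ + b·p₂ ≈ (-0.368, 0.428, 0.825); φ = arcsin(p_z) ≈ 55.61°, λ = atan2(p_y, p_x) ≈ 130.67°.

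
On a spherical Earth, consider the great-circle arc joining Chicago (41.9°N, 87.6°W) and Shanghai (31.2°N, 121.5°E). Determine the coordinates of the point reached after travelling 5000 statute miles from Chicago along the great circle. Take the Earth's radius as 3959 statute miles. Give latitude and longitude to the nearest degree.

Convert each endpoint to a unit vector on the sphere (x = cos φ cos λ, y = cos φ sin λ, z = sin φ).
The central angle between the endpoints is δ = arccos(p₁·p₂) ≈ 1.783 rad (102.1°). The total great-circle distance is δ·R ≈ 1.783 × 3959 ≈ 7058 mi, so the target fraction is f = 5000/7058 ≈ 0.708.
Interpolate at f ≈ 0.708 with slerp weights a = sin((1−f)δ)/sin δ ≈ 0.508, b = sin(fδ)/sin δ ≈ 0.975.
p = a·p₁ + b·p₂ ≈ (-0.420, 0.333, 0.844); φ = arcsin(p_z) ≈ 57.59°, λ = atan2(p_y, p_x) ≈ 141.57°.

≈ 58°N, 142°E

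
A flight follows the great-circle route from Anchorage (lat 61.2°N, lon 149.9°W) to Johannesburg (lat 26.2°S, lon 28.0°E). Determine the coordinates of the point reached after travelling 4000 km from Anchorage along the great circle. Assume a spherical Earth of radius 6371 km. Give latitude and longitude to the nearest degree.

From cos δ = sin φ₁ sin φ₂ + cos φ₁ cos φ₂ cos Δλ, the central angle is δ ≈ 2.530 rad (145.0°). The total great-circle distance is δ·R ≈ 2.530 × 6371 ≈ 16120 km, so the target fraction is f = 4000/16120 ≈ 0.248.
Interpolate at f ≈ 0.248 with slerp weights a = sin((1−f)δ)/sin δ ≈ 1.647, b = sin(fδ)/sin δ ≈ 1.023.
p = a·p₁ + b·p₂ ≈ (0.124, 0.033, 0.992); φ = arcsin(p_z) ≈ 82.62°, λ = atan2(p_y, p_x) ≈ 14.92°.

≈ lat 83°N, lon 15°E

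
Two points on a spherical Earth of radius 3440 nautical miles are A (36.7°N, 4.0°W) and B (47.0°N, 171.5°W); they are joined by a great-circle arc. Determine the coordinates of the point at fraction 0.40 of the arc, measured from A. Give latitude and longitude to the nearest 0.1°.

≈ (73.8°N, 23.2°W)

Convert each endpoint to a unit vector on the sphere (x = cos φ cos λ, y = cos φ sin λ, z = sin φ).
The central angle between the endpoints is δ = arccos(p₁·p₂) ≈ 1.668 rad (95.6°).
Interpolate at f = 0.40 with slerp weights a = sin((1−f)δ)/sin δ ≈ 0.846, b = sin(fδ)/sin δ ≈ 0.622.
p = a·p₁ + b·p₂ ≈ (0.257, -0.110, 0.960); φ = arcsin(p_z) ≈ 73.76°, λ = atan2(p_y, p_x) ≈ -23.15°.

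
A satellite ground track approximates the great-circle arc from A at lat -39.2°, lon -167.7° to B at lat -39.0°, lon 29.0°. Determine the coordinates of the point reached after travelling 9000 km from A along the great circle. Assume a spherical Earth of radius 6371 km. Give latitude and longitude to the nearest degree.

≈ lat -58°, lon 37°

Convert each endpoint to a unit vector on the sphere (x = cos φ cos λ, y = cos φ sin λ, z = sin φ).
The central angle between the endpoints is δ = arccos(p₁·p₂) ≈ 1.751 rad (100.3°). The total great-circle distance is δ·R ≈ 1.751 × 6371 ≈ 11155 km, so the target fraction is f = 9000/11155 ≈ 0.807.
Interpolate at f ≈ 0.807 with slerp weights a = sin((1−f)δ)/sin δ ≈ 0.337, b = sin(fδ)/sin δ ≈ 1.004.
p = a·p₁ + b·p₂ ≈ (0.427, 0.323, -0.845); φ = arcsin(p_z) ≈ -57.65°, λ = atan2(p_y, p_x) ≈ 37.07°.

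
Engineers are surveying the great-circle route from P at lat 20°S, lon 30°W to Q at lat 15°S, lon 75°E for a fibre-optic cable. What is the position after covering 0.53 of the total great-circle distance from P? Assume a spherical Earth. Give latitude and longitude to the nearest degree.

≈ lat 27°S, lon 27°E

Convert each endpoint to a unit vector on the sphere (x = cos φ cos λ, y = cos φ sin λ, z = sin φ).
The central angle between the endpoints is δ = arccos(p₁·p₂) ≈ 1.718 rad (98.4°).
Interpolate at f = 0.53 with slerp weights a = sin((1−f)δ)/sin δ ≈ 0.730, b = sin(fδ)/sin δ ≈ 0.798.
p = a·p₁ + b·p₂ ≈ (0.794, 0.402, -0.456); φ = arcsin(p_z) ≈ -27.16°, λ = atan2(p_y, p_x) ≈ 26.84°.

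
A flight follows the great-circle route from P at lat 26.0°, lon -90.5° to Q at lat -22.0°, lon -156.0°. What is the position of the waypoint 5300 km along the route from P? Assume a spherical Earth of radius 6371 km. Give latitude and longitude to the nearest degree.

≈ lat -3°, lon -130°

The haversine formula gives a central angle δ ≈ 1.388 rad (79.6°) between the endpoints. The total great-circle distance is δ·R ≈ 1.388 × 6371 ≈ 8846 km, so the target fraction is f = 5300/8846 ≈ 0.599.
Interpolate at f ≈ 0.599 with slerp weights a = sin((1−f)δ)/sin δ ≈ 0.537, b = sin(fδ)/sin δ ≈ 0.752.
p = a·p₁ + b·p₂ ≈ (-0.641, -0.766, -0.046); φ = arcsin(p_z) ≈ -2.64°, λ = atan2(p_y, p_x) ≈ -129.91°.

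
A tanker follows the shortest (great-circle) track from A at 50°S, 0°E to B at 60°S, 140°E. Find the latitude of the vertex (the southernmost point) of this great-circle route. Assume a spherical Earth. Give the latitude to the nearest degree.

≈ 77°S

The great circle lies in the plane with unit normal n̂ = (p₁ × p₂)/|p₁ × p₂|.
Here n̂_z ≈ +0.227; the vertex latitude is φ_max = arccos|n̂_z| ≈ 76.9°.
Check via Clairaut: cos φ_max = |cos φ₁| · sin C = cos(50.0°)·sin(159.3°) ≈ 0.227, again giving ≈ 76.9°.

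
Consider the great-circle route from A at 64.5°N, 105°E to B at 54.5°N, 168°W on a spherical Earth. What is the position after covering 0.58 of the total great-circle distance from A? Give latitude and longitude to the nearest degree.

≈ 65°N, 164°E

Write both endpoints as unit vectors p₁, p₂ with components (cos φ cos λ, cos φ sin λ, sin φ).
The central angle between the endpoints is δ = arccos(p₁·p₂) ≈ 0.726 rad (41.6°).
Interpolate at f = 0.58 with slerp weights a = sin((1−f)δ)/sin δ ≈ 0.452, b = sin(fδ)/sin δ ≈ 0.616.
p = a·p₁ + b·p₂ ≈ (-0.400, 0.114, 0.909); φ = arcsin(p_z) ≈ 65.42°, λ = atan2(p_y, p_x) ≈ 164.13°.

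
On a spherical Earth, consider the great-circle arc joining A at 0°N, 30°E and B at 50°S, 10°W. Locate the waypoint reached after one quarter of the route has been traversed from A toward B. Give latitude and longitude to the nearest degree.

From cos δ = sin φ₁ sin φ₂ + cos φ₁ cos φ₂ cos Δλ, the central angle is δ ≈ 1.056 rad (60.5°).
Interpolate at f = 1/4 with slerp weights a = sin((1−f)δ)/sin δ ≈ 0.818, b = sin(fδ)/sin δ ≈ 0.300.
p = a·p₁ + b·p₂ ≈ (0.898, 0.375, -0.230); φ = arcsin(p_z) ≈ -13.28°, λ = atan2(p_y, p_x) ≈ 22.69°.

≈ 13°S, 23°E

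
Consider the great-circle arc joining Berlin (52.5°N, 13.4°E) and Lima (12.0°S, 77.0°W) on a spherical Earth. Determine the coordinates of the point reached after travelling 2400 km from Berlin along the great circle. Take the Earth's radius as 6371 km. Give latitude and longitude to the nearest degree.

≈ 45°N, 18°W

Write both endpoints as unit vectors p₁, p₂ with components (cos φ cos λ, cos φ sin λ, sin φ).
The central angle between the endpoints is δ = arccos(p₁·p₂) ≈ 1.741 rad (99.7°). The total great-circle distance is δ·R ≈ 1.741 × 6371 ≈ 11090 km, so the target fraction is f = 2400/11090 ≈ 0.216.
Interpolate at f ≈ 0.216 with slerp weights a = sin((1−f)δ)/sin δ ≈ 0.993, b = sin(fδ)/sin δ ≈ 0.373.
p = a·p₁ + b·p₂ ≈ (0.670, -0.216, 0.710); φ = arcsin(p_z) ≈ 45.25°, λ = atan2(p_y, p_x) ≈ -17.84°.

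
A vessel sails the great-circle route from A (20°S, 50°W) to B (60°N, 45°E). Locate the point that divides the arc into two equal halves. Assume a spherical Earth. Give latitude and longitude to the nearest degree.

The haversine formula gives a central angle δ ≈ 1.915 rad (109.7°) between the endpoints.
Interpolate at f = 1/2 with slerp weights a = sin((1−f)δ)/sin δ ≈ 0.869, b = sin(fδ)/sin δ ≈ 0.869.
p = a·p₁ + b·p₂ ≈ (0.832, -0.318, 0.455); φ = arcsin(p_z) ≈ 27.07°, λ = atan2(p_y, p_x) ≈ -20.93°.

≈ (27°N, 21°W)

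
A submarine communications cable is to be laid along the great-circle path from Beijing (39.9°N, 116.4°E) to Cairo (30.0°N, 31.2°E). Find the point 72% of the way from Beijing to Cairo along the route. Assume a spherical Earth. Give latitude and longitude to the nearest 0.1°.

From cos δ = sin φ₁ sin φ₂ + cos φ₁ cos φ₂ cos Δλ, the central angle is δ ≈ 1.185 rad (67.9°).
Interpolate at f = 0.72 with slerp weights a = sin((1−f)δ)/sin δ ≈ 0.352, b = sin(fδ)/sin δ ≈ 0.813.
p = a·p₁ + b·p₂ ≈ (0.482, 0.606, 0.632); φ = arcsin(p_z) ≈ 39.21°, λ = atan2(p_y, p_x) ≈ 51.50°.

≈ 39.2°N, 51.5°E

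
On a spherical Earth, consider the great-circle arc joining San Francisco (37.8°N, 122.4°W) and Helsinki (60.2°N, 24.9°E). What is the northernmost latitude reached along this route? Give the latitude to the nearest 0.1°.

The great circle lies in the plane with unit normal n̂ = (p₁ × p₂)/|p₁ × p₂|.
Here n̂_z ≈ +0.217; the vertex latitude is φ_max = arccos|n̂_z| ≈ 77.5°.
Check via Clairaut: cos φ_max = |cos φ₁| · sin C = cos(37.8°)·sin(15.9°) ≈ 0.217, again giving ≈ 77.5°.

≈ 77.5°N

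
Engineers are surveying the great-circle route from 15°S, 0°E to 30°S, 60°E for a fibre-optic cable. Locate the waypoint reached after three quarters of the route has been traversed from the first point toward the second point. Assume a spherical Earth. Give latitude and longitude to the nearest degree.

≈ 29°S, 44°E

Write both endpoints as unit vectors p₁, p₂ with components (cos φ cos λ, cos φ sin λ, sin φ).
The central angle between the endpoints is δ = arccos(p₁·p₂) ≈ 0.991 rad (56.8°).
Interpolate at f = 3/4 with slerp weights a = sin((1−f)δ)/sin δ ≈ 0.293, b = sin(fδ)/sin δ ≈ 0.809.
p = a·p₁ + b·p₂ ≈ (0.633, 0.607, -0.480); φ = arcsin(p_z) ≈ -28.71°, λ = atan2(p_y, p_x) ≈ 43.76°.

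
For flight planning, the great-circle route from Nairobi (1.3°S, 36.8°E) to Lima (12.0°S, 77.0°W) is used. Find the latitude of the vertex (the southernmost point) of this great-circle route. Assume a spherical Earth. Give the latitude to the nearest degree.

The great circle lies in the plane with unit normal n̂ = (p₁ × p₂)/|p₁ × p₂|.
Here n̂_z ≈ -0.972; the vertex latitude is φ_max = arccos|n̂_z| ≈ 13.7°.
Check via Clairaut: cos φ_max = |cos φ₁| · sin C = cos(1.3°)·sin(103.6°) ≈ 0.972, again giving ≈ 13.7°.

≈ 14°S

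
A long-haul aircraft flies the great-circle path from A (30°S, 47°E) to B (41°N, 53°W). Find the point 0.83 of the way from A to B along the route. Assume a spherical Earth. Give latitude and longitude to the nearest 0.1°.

≈ (32.6°N, 30.6°W)

From cos δ = sin φ₁ sin φ₂ + cos φ₁ cos φ₂ cos Δλ, the central angle is δ ≈ 2.028 rad (116.2°).
Interpolate at f = 0.83 with slerp weights a = sin((1−f)δ)/sin δ ≈ 0.377, b = sin(fδ)/sin δ ≈ 1.107.
p = a·p₁ + b·p₂ ≈ (0.725, -0.429, 0.538); φ = arcsin(p_z) ≈ 32.56°, λ = atan2(p_y, p_x) ≈ -30.59°.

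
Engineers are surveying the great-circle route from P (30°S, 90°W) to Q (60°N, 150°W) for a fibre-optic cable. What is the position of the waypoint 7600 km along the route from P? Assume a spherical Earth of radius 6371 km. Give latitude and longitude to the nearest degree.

≈ (32°N, 119°W)

The haversine formula gives a central angle δ ≈ 1.789 rad (102.5°) between the endpoints. The total great-circle distance is δ·R ≈ 1.789 × 6371 ≈ 11398 km, so the target fraction is f = 7600/11398 ≈ 0.667.
Interpolate at f ≈ 0.667 with slerp weights a = sin((1−f)δ)/sin δ ≈ 0.575, b = sin(fδ)/sin δ ≈ 0.952.
p = a·p₁ + b·p₂ ≈ (-0.412, -0.736, 0.537); φ = arcsin(p_z) ≈ 32.48°, λ = atan2(p_y, p_x) ≈ -119.25°.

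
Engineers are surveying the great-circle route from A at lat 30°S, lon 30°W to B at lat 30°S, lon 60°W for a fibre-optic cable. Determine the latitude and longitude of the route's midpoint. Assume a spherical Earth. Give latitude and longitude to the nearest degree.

Write both endpoints as unit vectors p₁, p₂ with components (cos φ cos λ, cos φ sin λ, sin φ).
The central angle between the endpoints is δ = arccos(p₁·p₂) ≈ 0.452 rad (25.9°).
Interpolate at f = 1/2 with slerp weights a = sin((1−f)δ)/sin δ ≈ 0.513, b = sin(fδ)/sin δ ≈ 0.513.
p = a·p₁ + b·p₂ ≈ (0.607, -0.607, -0.513); φ = arcsin(p_z) ≈ -30.87°, λ = atan2(p_y, p_x) ≈ -45.00°.

≈ lat 31°S, lon 45°W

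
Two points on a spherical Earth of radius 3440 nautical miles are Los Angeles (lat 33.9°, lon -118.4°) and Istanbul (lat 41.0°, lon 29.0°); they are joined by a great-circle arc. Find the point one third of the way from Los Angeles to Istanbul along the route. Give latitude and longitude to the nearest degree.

≈ lat 62°, lon -90°

The haversine formula gives a central angle δ ≈ 1.733 rad (99.3°) between the endpoints.
Interpolate at f = 1/3 with slerp weights a = sin((1−f)δ)/sin δ ≈ 0.927, b = sin(fδ)/sin δ ≈ 0.553.
p = a·p₁ + b·p₂ ≈ (-0.001, -0.474, 0.880); φ = arcsin(p_z) ≈ 61.67°, λ = atan2(p_y, p_x) ≈ -90.09°.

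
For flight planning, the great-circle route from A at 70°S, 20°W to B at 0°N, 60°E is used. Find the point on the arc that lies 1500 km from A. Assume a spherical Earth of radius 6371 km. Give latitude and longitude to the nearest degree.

≈ 64°S, 12°E

From cos δ = sin φ₁ sin φ₂ + cos φ₁ cos φ₂ cos Δλ, the central angle is δ ≈ 1.511 rad (86.6°). The total great-circle distance is δ·R ≈ 1.511 × 6371 ≈ 9629 km, so the target fraction is f = 1500/9629 ≈ 0.156.
Interpolate at f ≈ 0.156 with slerp weights a = sin((1−f)δ)/sin δ ≈ 0.959, b = sin(fδ)/sin δ ≈ 0.234.
p = a·p₁ + b·p₂ ≈ (0.425, 0.090, -0.901); φ = arcsin(p_z) ≈ -64.25°, λ = atan2(p_y, p_x) ≈ 11.99°.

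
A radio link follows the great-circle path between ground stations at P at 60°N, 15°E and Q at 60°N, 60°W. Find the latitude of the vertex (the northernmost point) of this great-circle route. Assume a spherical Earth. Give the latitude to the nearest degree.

The great circle lies in the plane with unit normal n̂ = (p₁ × p₂)/|p₁ × p₂|.
Here n̂_z ≈ -0.416; the vertex latitude is φ_max = arccos|n̂_z| ≈ 65.4°.

≈ 65°N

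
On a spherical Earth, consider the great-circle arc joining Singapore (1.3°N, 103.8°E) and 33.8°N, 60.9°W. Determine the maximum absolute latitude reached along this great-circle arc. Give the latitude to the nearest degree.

The great circle lies in the plane with unit normal n̂ = (p₁ × p₂)/|p₁ × p₂|.
Here n̂_z ≈ -0.357; the vertex latitude is φ_max = arccos|n̂_z| ≈ 69.1°.
Check via Clairaut: cos φ_max = |cos φ₁| · sin C = cos(1.3°)·sin(20.9°) ≈ 0.357, again giving ≈ 69.1°.

≈ 69°N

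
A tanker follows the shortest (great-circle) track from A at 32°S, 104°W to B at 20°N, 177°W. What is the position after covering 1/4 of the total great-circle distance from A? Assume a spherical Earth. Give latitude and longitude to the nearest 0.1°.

The haversine formula gives a central angle δ ≈ 1.519 rad (87.0°) between the endpoints.
Interpolate at f = 1/4 with slerp weights a = sin((1−f)δ)/sin δ ≈ 0.910, b = sin(fδ)/sin δ ≈ 0.371.
p = a·p₁ + b·p₂ ≈ (-0.535, -0.767, -0.355); φ = arcsin(p_z) ≈ -20.80°, λ = atan2(p_y, p_x) ≈ -124.90°.

≈ 20.8°S, 124.9°W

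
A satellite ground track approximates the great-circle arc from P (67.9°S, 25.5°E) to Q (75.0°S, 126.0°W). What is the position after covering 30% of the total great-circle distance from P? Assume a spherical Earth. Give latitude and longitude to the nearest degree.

≈ (78°S, 14°E)

From cos δ = sin φ₁ sin φ₂ + cos φ₁ cos φ₂ cos Δλ, the central angle is δ ≈ 0.628 rad (36.0°).
Interpolate at f = 0.30 with slerp weights a = sin((1−f)δ)/sin δ ≈ 0.724, b = sin(fδ)/sin δ ≈ 0.319.
p = a·p₁ + b·p₂ ≈ (0.197, 0.051, -0.979); φ = arcsin(p_z) ≈ -78.24°, λ = atan2(p_y, p_x) ≈ 14.37°.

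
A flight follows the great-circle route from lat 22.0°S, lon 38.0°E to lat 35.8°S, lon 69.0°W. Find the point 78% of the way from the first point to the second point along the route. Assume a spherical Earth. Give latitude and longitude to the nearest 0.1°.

From cos δ = sin φ₁ sin φ₂ + cos φ₁ cos φ₂ cos Δλ, the central angle is δ ≈ 1.572 rad (90.0°).
Interpolate at f = 0.78 with slerp weights a = sin((1−f)δ)/sin δ ≈ 0.339, b = sin(fδ)/sin δ ≈ 0.941.
p = a·p₁ + b·p₂ ≈ (0.521, -0.519, -0.677); φ = arcsin(p_z) ≈ -42.64°, λ = atan2(p_y, p_x) ≈ -44.89°.

≈ lat 42.6°S, lon 44.9°W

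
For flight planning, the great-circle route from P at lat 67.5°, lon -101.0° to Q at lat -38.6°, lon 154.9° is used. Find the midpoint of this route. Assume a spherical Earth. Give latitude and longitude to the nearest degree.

From cos δ = sin φ₁ sin φ₂ + cos φ₁ cos φ₂ cos Δλ, the central angle is δ ≈ 2.277 rad (130.5°).
Interpolate at f = 1/2 with slerp weights a = sin((1−f)δ)/sin δ ≈ 1.194, b = sin(fδ)/sin δ ≈ 1.194.
p = a·p₁ + b·p₂ ≈ (-0.932, -0.053, 0.358); φ = arcsin(p_z) ≈ 20.99°, λ = atan2(p_y, p_x) ≈ -176.76°.

≈ lat 21°, lon -177°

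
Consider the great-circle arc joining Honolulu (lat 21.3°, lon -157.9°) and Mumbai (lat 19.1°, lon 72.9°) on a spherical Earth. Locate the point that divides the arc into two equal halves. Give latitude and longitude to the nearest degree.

Write both endpoints as unit vectors p₁, p₂ with components (cos φ cos λ, cos φ sin λ, sin φ).
The central angle between the endpoints is δ = arccos(p₁·p₂) ≈ 2.024 rad (115.9°).
Interpolate at f = 1/2 with slerp weights a = sin((1−f)δ)/sin δ ≈ 0.943, b = sin(fδ)/sin δ ≈ 0.943.
p = a·p₁ + b·p₂ ≈ (-0.552, 0.521, 0.651); φ = arcsin(p_z) ≈ 40.62°, λ = atan2(p_y, p_x) ≈ 136.65°.

≈ lat 41°, lon 137°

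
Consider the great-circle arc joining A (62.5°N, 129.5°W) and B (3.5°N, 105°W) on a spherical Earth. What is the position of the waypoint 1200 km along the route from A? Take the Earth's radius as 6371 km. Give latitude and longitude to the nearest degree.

The haversine formula gives a central angle δ ≈ 1.077 rad (61.7°) between the endpoints. The total great-circle distance is δ·R ≈ 1.077 × 6371 ≈ 6865 km, so the target fraction is f = 1200/6865 ≈ 0.175.
Interpolate at f ≈ 0.175 with slerp weights a = sin((1−f)δ)/sin δ ≈ 0.882, b = sin(fδ)/sin δ ≈ 0.213.
p = a·p₁ + b·p₂ ≈ (-0.314, -0.519, 0.795); φ = arcsin(p_z) ≈ 52.66°, λ = atan2(p_y, p_x) ≈ -121.16°.

≈ (53°N, 121°W)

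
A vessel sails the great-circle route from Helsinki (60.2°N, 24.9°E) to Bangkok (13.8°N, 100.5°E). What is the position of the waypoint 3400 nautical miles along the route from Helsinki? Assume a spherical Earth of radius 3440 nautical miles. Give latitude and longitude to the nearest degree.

≈ 26°N, 92°E

Write both endpoints as unit vectors p₁, p₂ with components (cos φ cos λ, cos φ sin λ, sin φ).
The central angle between the endpoints is δ = arccos(p₁·p₂) ≈ 1.238 rad (70.9°). The total great-circle distance is δ·R ≈ 1.238 × 3440 ≈ 4258 nmi, so the target fraction is f = 3400/4258 ≈ 0.799.
Interpolate at f ≈ 0.799 with slerp weights a = sin((1−f)δ)/sin δ ≈ 0.261, b = sin(fδ)/sin δ ≈ 0.884.
p = a·p₁ + b·p₂ ≈ (-0.039, 0.898, 0.437); φ = arcsin(p_z) ≈ 25.93°, λ = atan2(p_y, p_x) ≈ 92.47°.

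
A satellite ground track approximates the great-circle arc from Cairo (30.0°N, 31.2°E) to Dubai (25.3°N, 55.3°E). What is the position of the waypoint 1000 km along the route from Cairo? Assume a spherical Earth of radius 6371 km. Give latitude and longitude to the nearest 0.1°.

≈ 28.6°N, 41.4°E

Convert each endpoint to a unit vector on the sphere (x = cos φ cos λ, y = cos φ sin λ, z = sin φ).
The central angle between the endpoints is δ = arccos(p₁·p₂) ≈ 0.381 rad (21.8°). The total great-circle distance is δ·R ≈ 0.381 × 6371 ≈ 2426 km, so the target fraction is f = 1000/2426 ≈ 0.412.
Interpolate at f ≈ 0.412 with slerp weights a = sin((1−f)δ)/sin δ ≈ 0.597, b = sin(fδ)/sin δ ≈ 0.421.
p = a·p₁ + b·p₂ ≈ (0.659, 0.581, 0.478); φ = arcsin(p_z) ≈ 28.58°, λ = atan2(p_y, p_x) ≈ 41.39°.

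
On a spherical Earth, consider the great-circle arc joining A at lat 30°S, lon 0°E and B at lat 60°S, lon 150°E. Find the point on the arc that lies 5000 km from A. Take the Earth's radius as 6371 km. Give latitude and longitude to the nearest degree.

Convert each endpoint to a unit vector on the sphere (x = cos φ cos λ, y = cos φ sin λ, z = sin φ).
The central angle between the endpoints is δ = arccos(p₁·p₂) ≈ 1.513 rad (86.7°). The total great-circle distance is δ·R ≈ 1.513 × 6371 ≈ 9638 km, so the target fraction is f = 5000/9638 ≈ 0.519.
Interpolate at f ≈ 0.519 with slerp weights a = sin((1−f)δ)/sin δ ≈ 0.666, b = sin(fδ)/sin δ ≈ 0.708.
p = a·p₁ + b·p₂ ≈ (0.271, 0.177, -0.946); φ = arcsin(p_z) ≈ -71.13°, λ = atan2(p_y, p_x) ≈ 33.18°.

≈ lat 71°S, lon 33°E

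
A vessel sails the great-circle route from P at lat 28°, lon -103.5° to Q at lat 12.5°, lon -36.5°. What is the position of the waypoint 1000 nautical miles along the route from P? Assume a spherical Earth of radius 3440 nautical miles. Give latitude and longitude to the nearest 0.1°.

Write both endpoints as unit vectors p₁, p₂ with components (cos φ cos λ, cos φ sin λ, sin φ).
The central angle between the endpoints is δ = arccos(p₁·p₂) ≈ 1.117 rad (64.0°). The total great-circle distance is δ·R ≈ 1.117 × 3440 ≈ 3842 nmi, so the target fraction is f = 1000/3842 ≈ 0.260.
Interpolate at f ≈ 0.260 with slerp weights a = sin((1−f)δ)/sin δ ≈ 0.818, b = sin(fδ)/sin δ ≈ 0.319.
p = a·p₁ + b·p₂ ≈ (0.082, -0.888, 0.453); φ = arcsin(p_z) ≈ 26.95°, λ = atan2(p_y, p_x) ≈ -84.75°.

≈ lat 26.9°, lon -84.7°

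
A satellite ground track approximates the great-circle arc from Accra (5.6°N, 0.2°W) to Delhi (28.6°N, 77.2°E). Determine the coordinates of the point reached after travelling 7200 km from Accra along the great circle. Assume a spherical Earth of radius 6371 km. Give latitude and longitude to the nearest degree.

≈ 28°N, 64°E

From cos δ = sin φ₁ sin φ₂ + cos φ₁ cos φ₂ cos Δλ, the central angle is δ ≈ 1.331 rad (76.3°). The total great-circle distance is δ·R ≈ 1.331 × 6371 ≈ 8481 km, so the target fraction is f = 7200/8481 ≈ 0.849.
Interpolate at f ≈ 0.849 with slerp weights a = sin((1−f)δ)/sin δ ≈ 0.206, b = sin(fδ)/sin δ ≈ 0.931.
p = a·p₁ + b·p₂ ≈ (0.386, 0.796, 0.466); φ = arcsin(p_z) ≈ 27.76°, λ = atan2(p_y, p_x) ≈ 64.16°.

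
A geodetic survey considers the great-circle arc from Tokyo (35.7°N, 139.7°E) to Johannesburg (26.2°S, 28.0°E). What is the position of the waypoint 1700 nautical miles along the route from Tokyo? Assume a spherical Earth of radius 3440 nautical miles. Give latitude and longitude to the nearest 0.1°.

From cos δ = sin φ₁ sin φ₂ + cos φ₁ cos φ₂ cos Δλ, the central angle is δ ≈ 2.126 rad (121.8°). The total great-circle distance is δ·R ≈ 2.126 × 3440 ≈ 7313 nmi, so the target fraction is f = 1700/7313 ≈ 0.232.
Interpolate at f ≈ 0.232 with slerp weights a = sin((1−f)δ)/sin δ ≈ 1.175, b = sin(fδ)/sin δ ≈ 0.558.
p = a·p₁ + b·p₂ ≈ (-0.285, 0.852, 0.439); φ = arcsin(p_z) ≈ 26.04°, λ = atan2(p_y, p_x) ≈ 108.51°.

≈ (26.0°N, 108.5°E)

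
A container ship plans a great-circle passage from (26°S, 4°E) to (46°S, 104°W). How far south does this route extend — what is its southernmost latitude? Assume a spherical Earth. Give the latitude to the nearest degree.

The great circle lies in the plane with unit normal n̂ = (p₁ × p₂)/|p₁ × p₂|.
Here n̂_z ≈ -0.598; the vertex latitude is φ_max = arccos|n̂_z| ≈ 53.3°.

≈ 53°S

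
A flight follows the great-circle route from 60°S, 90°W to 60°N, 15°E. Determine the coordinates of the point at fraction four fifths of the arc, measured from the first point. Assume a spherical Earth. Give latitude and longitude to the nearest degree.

From cos δ = sin φ₁ sin φ₂ + cos φ₁ cos φ₂ cos Δλ, the central angle is δ ≈ 2.523 rad (144.6°).
Interpolate at f = 4/5 with slerp weights a = sin((1−f)δ)/sin δ ≈ 0.834, b = sin(fδ)/sin δ ≈ 1.555.
p = a·p₁ + b·p₂ ≈ (0.751, -0.216, 0.624); φ = arcsin(p_z) ≈ 38.63°, λ = atan2(p_y, p_x) ≈ -16.03°.

≈ 39°N, 16°W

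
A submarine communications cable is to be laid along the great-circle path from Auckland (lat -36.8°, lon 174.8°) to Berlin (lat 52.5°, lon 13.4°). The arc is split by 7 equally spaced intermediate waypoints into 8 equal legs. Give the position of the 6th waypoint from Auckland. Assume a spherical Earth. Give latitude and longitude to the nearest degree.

≈ lat 61°, lon 89°

From cos δ = sin φ₁ sin φ₂ + cos φ₁ cos φ₂ cos Δλ, the central angle is δ ≈ 2.785 rad (159.6°).
Interpolate at f = 6/8 with slerp weights a = sin((1−f)δ)/sin δ ≈ 1.839, b = sin(fδ)/sin δ ≈ 2.491.
p = a·p₁ + b·p₂ ≈ (0.008, 0.485, 0.875); φ = arcsin(p_z) ≈ 60.99°, λ = atan2(p_y, p_x) ≈ 89.01°.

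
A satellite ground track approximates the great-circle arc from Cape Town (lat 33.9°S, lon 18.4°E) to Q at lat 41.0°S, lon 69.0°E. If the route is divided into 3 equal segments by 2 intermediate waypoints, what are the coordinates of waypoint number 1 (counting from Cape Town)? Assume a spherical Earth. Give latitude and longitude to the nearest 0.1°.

≈ lat 38.7°S, lon 34.0°E

Convert each endpoint to a unit vector on the sphere (x = cos φ cos λ, y = cos φ sin λ, z = sin φ).
The central angle between the endpoints is δ = arccos(p₁·p₂) ≈ 0.702 rad (40.2°).
Interpolate at f = 1/3 with slerp weights a = sin((1−f)δ)/sin δ ≈ 0.699, b = sin(fδ)/sin δ ≈ 0.359.
p = a·p₁ + b·p₂ ≈ (0.647, 0.436, -0.625); φ = arcsin(p_z) ≈ -38.70°, λ = atan2(p_y, p_x) ≈ 33.96°.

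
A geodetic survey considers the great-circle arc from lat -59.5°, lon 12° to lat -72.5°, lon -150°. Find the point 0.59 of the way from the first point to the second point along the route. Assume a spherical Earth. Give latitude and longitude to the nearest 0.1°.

Write both endpoints as unit vectors p₁, p₂ with components (cos φ cos λ, cos φ sin λ, sin φ).
The central angle between the endpoints is δ = arccos(p₁·p₂) ≈ 0.828 rad (47.4°).
Interpolate at f = 0.59 with slerp weights a = sin((1−f)δ)/sin δ ≈ 0.452, b = sin(fδ)/sin δ ≈ 0.637.
p = a·p₁ + b·p₂ ≈ (0.059, -0.048, -0.997); φ = arcsin(p_z) ≈ -85.66°, λ = atan2(p_y, p_x) ≈ -39.42°.

≈ lat -85.7°, lon -39.4°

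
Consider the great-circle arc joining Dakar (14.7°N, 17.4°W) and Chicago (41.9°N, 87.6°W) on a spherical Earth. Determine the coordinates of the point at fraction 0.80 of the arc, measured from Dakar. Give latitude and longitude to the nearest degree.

≈ 40°N, 70°W

The haversine formula gives a central angle δ ≈ 1.145 rad (65.6°) between the endpoints.
Interpolate at f = 0.80 with slerp weights a = sin((1−f)δ)/sin δ ≈ 0.249, b = sin(fδ)/sin δ ≈ 0.871.
p = a·p₁ + b·p₂ ≈ (0.257, -0.720, 0.645); φ = arcsin(p_z) ≈ 40.15°, λ = atan2(p_y, p_x) ≈ -70.34°.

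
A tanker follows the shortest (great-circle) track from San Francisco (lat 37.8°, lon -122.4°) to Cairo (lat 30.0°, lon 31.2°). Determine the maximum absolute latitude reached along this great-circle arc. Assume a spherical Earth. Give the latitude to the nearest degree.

The great circle lies in the plane with unit normal n̂ = (p₁ × p₂)/|p₁ × p₂|.
Here n̂_z ≈ +0.320; the vertex latitude is φ_max = arccos|n̂_z| ≈ 71.4°.

≈ 71°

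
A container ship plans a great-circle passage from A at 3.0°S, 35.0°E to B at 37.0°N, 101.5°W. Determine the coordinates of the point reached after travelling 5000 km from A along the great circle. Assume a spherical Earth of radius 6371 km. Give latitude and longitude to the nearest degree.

Convert each endpoint to a unit vector on the sphere (x = cos φ cos λ, y = cos φ sin λ, z = sin φ).
The central angle between the endpoints is δ = arccos(p₁·p₂) ≈ 2.227 rad (127.6°). The total great-circle distance is δ·R ≈ 2.227 × 6371 ≈ 14187 km, so the target fraction is f = 5000/14187 ≈ 0.352.
Interpolate at f ≈ 0.352 with slerp weights a = sin((1−f)δ)/sin δ ≈ 1.252, b = sin(fδ)/sin δ ≈ 0.892.
p = a·p₁ + b·p₂ ≈ (0.882, 0.019, 0.471); φ = arcsin(p_z) ≈ 28.11°, λ = atan2(p_y, p_x) ≈ 1.23°.

≈ 28°N, 1°E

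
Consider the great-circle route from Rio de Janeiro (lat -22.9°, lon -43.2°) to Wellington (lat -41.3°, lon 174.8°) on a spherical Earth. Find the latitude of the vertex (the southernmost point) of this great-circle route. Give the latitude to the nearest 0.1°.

≈ -63.6°

The great circle lies in the plane with unit normal n̂ = (p₁ × p₂)/|p₁ × p₂|.
Here n̂_z ≈ -0.445; the vertex latitude is φ_max = arccos|n̂_z| ≈ 63.6°.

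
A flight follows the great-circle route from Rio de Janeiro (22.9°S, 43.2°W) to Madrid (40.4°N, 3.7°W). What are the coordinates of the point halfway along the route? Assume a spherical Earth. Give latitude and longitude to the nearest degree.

Convert each endpoint to a unit vector on the sphere (x = cos φ cos λ, y = cos φ sin λ, z = sin φ).
The central angle between the endpoints is δ = arccos(p₁·p₂) ≈ 1.277 rad (73.2°).
Interpolate at f = 1/2 with slerp weights a = sin((1−f)δ)/sin δ ≈ 0.623, b = sin(fδ)/sin δ ≈ 0.623.
p = a·p₁ + b·p₂ ≈ (0.891, -0.423, 0.161); φ = arcsin(p_z) ≈ 9.28°, λ = atan2(p_y, p_x) ≈ -25.40°.

≈ 9°N, 25°W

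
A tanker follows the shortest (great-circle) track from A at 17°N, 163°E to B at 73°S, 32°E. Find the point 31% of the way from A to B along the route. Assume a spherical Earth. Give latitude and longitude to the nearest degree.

≈ 18°S, 154°E

The haversine formula gives a central angle δ ≈ 2.052 rad (117.6°) between the endpoints.
Interpolate at f = 0.31 with slerp weights a = sin((1−f)δ)/sin δ ≈ 1.115, b = sin(fδ)/sin δ ≈ 0.670.
p = a·p₁ + b·p₂ ≈ (-0.853, 0.416, -0.315); φ = arcsin(p_z) ≈ -18.37°, λ = atan2(p_y, p_x) ≈ 154.03°.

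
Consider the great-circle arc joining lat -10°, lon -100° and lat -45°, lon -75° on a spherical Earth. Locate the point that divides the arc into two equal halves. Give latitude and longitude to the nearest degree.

≈ lat -28°, lon -90°

Convert each endpoint to a unit vector on the sphere (x = cos φ cos λ, y = cos φ sin λ, z = sin φ).
The central angle between the endpoints is δ = arccos(p₁·p₂) ≈ 0.717 rad (41.1°).
Interpolate at f = 1/2 with slerp weights a = sin((1−f)δ)/sin δ ≈ 0.534, b = sin(fδ)/sin δ ≈ 0.534.
p = a·p₁ + b·p₂ ≈ (0.006, -0.883, -0.470); φ = arcsin(p_z) ≈ -28.05°, λ = atan2(p_y, p_x) ≈ -89.58°.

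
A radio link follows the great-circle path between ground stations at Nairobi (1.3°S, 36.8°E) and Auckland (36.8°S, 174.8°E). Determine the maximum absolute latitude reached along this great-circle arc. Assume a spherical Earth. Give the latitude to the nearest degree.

The great circle lies in the plane with unit normal n̂ = (p₁ × p₂)/|p₁ × p₂|.
Here n̂_z ≈ +0.658; the vertex latitude is φ_max = arccos|n̂_z| ≈ 48.8°.

≈ 49°S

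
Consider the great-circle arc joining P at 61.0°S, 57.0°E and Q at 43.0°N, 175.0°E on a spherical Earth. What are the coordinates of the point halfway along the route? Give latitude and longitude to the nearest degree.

≈ 16°S, 135°E

From cos δ = sin φ₁ sin φ₂ + cos φ₁ cos φ₂ cos Δλ, the central angle is δ ≈ 2.439 rad (139.7°).
Interpolate at f = 1/2 with slerp weights a = sin((1−f)δ)/sin δ ≈ 1.452, b = sin(fδ)/sin δ ≈ 1.452.
p = a·p₁ + b·p₂ ≈ (-0.675, 0.683, -0.280); φ = arcsin(p_z) ≈ -16.25°, λ = atan2(p_y, p_x) ≈ 134.64°.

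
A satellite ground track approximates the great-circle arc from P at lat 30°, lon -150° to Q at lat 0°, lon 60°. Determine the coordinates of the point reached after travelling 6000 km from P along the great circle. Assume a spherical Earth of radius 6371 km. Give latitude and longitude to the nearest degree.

≈ lat 49°, lon 142°

Write both endpoints as unit vectors p₁, p₂ with components (cos φ cos λ, cos φ sin λ, sin φ).
The central angle between the endpoints is δ = arccos(p₁·p₂) ≈ 2.419 rad (138.6°). The total great-circle distance is δ·R ≈ 2.419 × 6371 ≈ 15411 km, so the target fraction is f = 6000/15411 ≈ 0.389.
Interpolate at f ≈ 0.389 with slerp weights a = sin((1−f)δ)/sin δ ≈ 1.505, b = sin(fδ)/sin δ ≈ 1.222.
p = a·p₁ + b·p₂ ≈ (-0.518, 0.407, 0.753); φ = arcsin(p_z) ≈ 48.82°, λ = atan2(p_y, p_x) ≈ 141.83°.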